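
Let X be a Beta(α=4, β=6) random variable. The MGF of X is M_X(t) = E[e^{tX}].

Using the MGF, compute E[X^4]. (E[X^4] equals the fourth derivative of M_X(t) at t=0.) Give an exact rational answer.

M_X(t) = ₁F₁(4; 10; t)
D^4[M](t) = 7*₁F₁(8; 14; t)/143

E[X^4] = D^4[M](0) = 7/143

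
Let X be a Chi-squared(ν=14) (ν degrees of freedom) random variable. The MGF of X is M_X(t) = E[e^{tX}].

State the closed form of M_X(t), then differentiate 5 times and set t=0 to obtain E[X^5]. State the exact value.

E[X^5] = M′′′′′(0) = 1774080

M_X(t) = (1 - 2*t)^(-7)
M′(t) = 14/(256*t^8 - 1024*t^7 + 1792*t^6 - 1792*t^5 + 1120*t^4 - 448*t^3 + 112*t^2 - 16*t + 1)
M′′(t) = -224/(512*t^9 - 2304*t^8 + 4608*t^7 - 5376*t^6 + 4032*t^5 - 2016*t^4 + 672*t^3 - 144*t^2 + 18*t - 1)
M′′′(t) = 4032/(1024*t^10 - 5120*t^9 + 11520*t^8 - 15360*t^7 + 13440*t^6 - 8064*t^5 + 3360*t^4 - 960*t^3 + 180*t^2 - 20*t + 1)
M′′′′(t) = -80640/(2048*t^11 - 11264*t^10 + 28160*t^9 - 42240*t^8 + 42240*t^7 - 29568*t^6 + 14784*t^5 - 5280*t^4 + 1320*t^3 - 220*t^2 + 22*t - 1)
M′′′′′(t) = 1774080/(4096*t^12 - 24576*t^11 + 67584*t^10 - 112640*t^9 + 126720*t^8 - 101376*t^7 + 59136*t^6 - 25344*t^5 + 7920*t^4 - 1760*t^3 + 264*t^2 - 24*t + 1)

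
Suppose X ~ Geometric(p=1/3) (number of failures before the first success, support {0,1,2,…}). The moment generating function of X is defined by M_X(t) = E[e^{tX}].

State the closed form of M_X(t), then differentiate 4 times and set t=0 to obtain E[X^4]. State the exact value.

E[X^4] = D^4[M](0) = 730

M_X(t) = 1/(3*(1 - 2*e^(t)/3))
D^4[M](t) = (-16*e^(4*t) - 264*e^(3*t) - 396*e^(2*t) - 54*e^(t))/(32*e^(5*t) - 240*e^(4*t) + 720*e^(3*t) - 1080*e^(2*t) + 810*e^(t) - 243)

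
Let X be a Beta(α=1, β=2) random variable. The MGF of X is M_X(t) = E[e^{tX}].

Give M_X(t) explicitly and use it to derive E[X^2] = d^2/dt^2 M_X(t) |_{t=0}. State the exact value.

E[X^2] = M^(2)(0) = 1/6

M_X(t) = ₁F₁(1; 3; t)
M^(2)(t) = ₁F₁(3; 5; t)/6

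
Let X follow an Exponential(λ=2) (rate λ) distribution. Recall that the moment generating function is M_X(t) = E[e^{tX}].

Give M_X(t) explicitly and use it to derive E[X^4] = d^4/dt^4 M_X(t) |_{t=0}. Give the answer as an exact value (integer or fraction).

M_X(t) = 2/(2 - t)
dM/dt = 2/(t^2 - 4*t + 4)
d^2M/dt^2 = -4/(t^3 - 6*t^2 + 12*t - 8)
d^3M/dt^3 = 12/(t^4 - 8*t^3 + 24*t^2 - 32*t + 16)
d^4M/dt^4 = -48/(t^5 - 10*t^4 + 40*t^3 - 80*t^2 + 80*t - 32)

E[X^4] = d^4M/dt^4 |_{t=0} = 3/2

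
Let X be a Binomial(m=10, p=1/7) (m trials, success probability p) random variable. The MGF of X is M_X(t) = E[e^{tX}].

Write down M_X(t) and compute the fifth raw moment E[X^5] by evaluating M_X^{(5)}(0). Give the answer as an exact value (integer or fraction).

E[X^5] = M^(5)(0) = 250300/2401

M_X(t) = (e^(t)/7 + 6/7)^10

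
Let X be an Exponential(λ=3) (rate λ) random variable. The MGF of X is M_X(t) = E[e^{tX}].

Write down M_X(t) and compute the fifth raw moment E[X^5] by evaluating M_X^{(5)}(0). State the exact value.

E[X^5] = M^(5)(0) = 40/81

M_X(t) = 3/(3 - t)
M^(5)(t) = 360/(t^6 - 18*t^5 + 135*t^4 - 540*t^3 + 1215*t^2 - 1458*t + 729)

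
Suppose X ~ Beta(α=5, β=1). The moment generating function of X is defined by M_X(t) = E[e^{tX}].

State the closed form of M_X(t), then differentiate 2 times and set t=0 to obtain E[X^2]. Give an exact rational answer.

E[X^2] = M′′(0) = 5/7

M_X(t) = ₁F₁(5; 6; t)
M′(t) = 5*₁F₁(6; 7; t)/6
M′′(t) = 5*₁F₁(7; 8; t)/7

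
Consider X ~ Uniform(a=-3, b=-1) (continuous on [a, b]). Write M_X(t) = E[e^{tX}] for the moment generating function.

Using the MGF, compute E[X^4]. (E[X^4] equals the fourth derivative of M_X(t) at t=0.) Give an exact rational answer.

E[X^4] = D^4[M](0) = 121/5

M_X(t) = (e^(-t) - e^(-3*t))/(2*t)
D^4[M](t) = (t^4*e^(2*t) - 81*t^4 + 4*t^3*e^(2*t) - 108*t^3 + 12*t^2*e^(2*t) - 108*t^2 + 24*t*e^(2*t) - 72*t + 24*e^(2*t) - 24)*e^(-3*t)/(2*t^5)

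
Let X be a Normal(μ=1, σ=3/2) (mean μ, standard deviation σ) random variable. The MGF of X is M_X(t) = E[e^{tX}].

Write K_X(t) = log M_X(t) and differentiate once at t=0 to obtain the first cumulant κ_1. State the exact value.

M_X(t) = e^(9*t^2/8 + t)
K_X(t) = log M_X(t) = 9*t^2/8 + t
dK/dt = 9*t/4 + 1

κ_1 = dK/dt |_{t=0} = 1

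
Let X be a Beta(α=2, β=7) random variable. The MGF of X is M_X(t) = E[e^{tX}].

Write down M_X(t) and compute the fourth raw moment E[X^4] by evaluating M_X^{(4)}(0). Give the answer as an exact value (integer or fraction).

E[X^4] = M^(4)(0) = 1/99

M_X(t) = ₁F₁(2; 9; t)
M^(4)(t) = ₁F₁(6; 13; t)/99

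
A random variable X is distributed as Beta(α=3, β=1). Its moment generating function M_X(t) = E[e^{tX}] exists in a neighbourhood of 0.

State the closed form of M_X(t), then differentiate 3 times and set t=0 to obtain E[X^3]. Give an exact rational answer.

M_X(t) = ₁F₁(3; 4; t)
M′(t) = 3*₁F₁(4; 5; t)/4
M′′(t) = 3*₁F₁(5; 6; t)/5
M′′′(t) = ₁F₁(6; 7; t)/2

E[X^3] = M′′′(0) = 1/2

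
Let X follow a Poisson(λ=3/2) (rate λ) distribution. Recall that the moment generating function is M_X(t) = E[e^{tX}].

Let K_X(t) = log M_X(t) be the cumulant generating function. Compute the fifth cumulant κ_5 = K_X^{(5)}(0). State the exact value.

M_X(t) = e^(3*e^(t)/2 - 3/2)
K_X(t) = log M_X(t) = 3*e^(t)/2 - 3/2
K′(t) = 3*e^(t)/2
K′′(t) = 3*e^(t)/2
K′′′(t) = 3*e^(t)/2
K′′′′(t) = 3*e^(t)/2
K′′′′′(t) = 3*e^(t)/2

κ_5 = K′′′′′(0) = 3/2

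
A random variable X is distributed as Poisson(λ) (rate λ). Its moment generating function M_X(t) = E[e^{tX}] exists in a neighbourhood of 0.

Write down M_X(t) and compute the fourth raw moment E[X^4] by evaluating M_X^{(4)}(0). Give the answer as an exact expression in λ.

E[X^4] = M^(4)(0) = λ*(λ^3 + 6*λ^2 + 7*λ + 1)

M_X(t) = e^(λ*(e^(t) - 1))
M^(4)(t) = (λ^4*e^(4*t)*e^(λ*e^(t)) + 6*λ^3*e^(3*t)*e^(λ*e^(t)) + 7*λ^2*e^(2*t)*e^(λ*e^(t)) + λ*e^(t)*e^(λ*e^(t)))*e^(-λ)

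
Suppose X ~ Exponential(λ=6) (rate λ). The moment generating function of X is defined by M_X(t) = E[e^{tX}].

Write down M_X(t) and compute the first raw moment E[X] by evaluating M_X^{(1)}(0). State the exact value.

M_X(t) = 6/(6 - t)
dM/dt = 6/(t^2 - 12*t + 36)

E[X] = dM/dt |_{t=0} = 1/6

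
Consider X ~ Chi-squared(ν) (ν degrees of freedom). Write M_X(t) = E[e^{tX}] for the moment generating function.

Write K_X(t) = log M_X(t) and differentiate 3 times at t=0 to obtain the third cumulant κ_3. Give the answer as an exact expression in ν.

κ_3 = K^(3)(0) = 8*ν

M_X(t) = (1 - 2*t)^(-ν/2)
K_X(t) = log M_X(t) = -ν*log(1 - 2*t)/2
K^(3)(t) = -8*ν/(8*t^3 - 12*t^2 + 6*t - 1)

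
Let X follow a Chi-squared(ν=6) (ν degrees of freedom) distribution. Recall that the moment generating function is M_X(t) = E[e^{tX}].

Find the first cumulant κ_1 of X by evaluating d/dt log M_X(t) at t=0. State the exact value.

M_X(t) = (1 - 2*t)^(-3)
K_X(t) = log M_X(t) = -3*log(1 - 2*t)
K′(t) = -6/(2*t - 1)

κ_1 = K′(0) = 6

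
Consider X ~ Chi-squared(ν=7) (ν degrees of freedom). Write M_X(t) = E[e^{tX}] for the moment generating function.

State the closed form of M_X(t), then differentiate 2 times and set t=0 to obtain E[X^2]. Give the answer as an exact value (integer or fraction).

E[X^2] = d^2M/dt^2 |_{t=0} = 63

M_X(t) = (1 - 2*t)^(-7/2)
dM/dt = 7/(16*t^4*√(1 - 2*t) - 32*t^3*√(1 - 2*t) + 24*t^2*√(1 - 2*t) - 8*t*√(1 - 2*t) + √(1 - 2*t))
d^2M/dt^2 = -63/(32*t^5*√(1 - 2*t) - 80*t^4*√(1 - 2*t) + 80*t^3*√(1 - 2*t) - 40*t^2*√(1 - 2*t) + 10*t*√(1 - 2*t) - √(1 - 2*t))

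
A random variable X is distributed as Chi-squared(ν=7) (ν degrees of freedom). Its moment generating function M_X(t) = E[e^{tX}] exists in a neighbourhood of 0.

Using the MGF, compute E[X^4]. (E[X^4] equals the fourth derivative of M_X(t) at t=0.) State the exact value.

M_X(t) = (1 - 2*t)^(-7/2)
M′(t) = 7/(16*t^4*√(1 - 2*t) - 32*t^3*√(1 - 2*t) + 24*t^2*√(1 - 2*t) - 8*t*√(1 - 2*t) + √(1 - 2*t))
M′′(t) = -63/(32*t^5*√(1 - 2*t) - 80*t^4*√(1 - 2*t) + 80*t^3*√(1 - 2*t) - 40*t^2*√(1 - 2*t) + 10*t*√(1 - 2*t) - √(1 - 2*t))
M′′′(t) = 693/(64*t^6*√(1 - 2*t) - 192*t^5*√(1 - 2*t) + 240*t^4*√(1 - 2*t) - 160*t^3*√(1 - 2*t) + 60*t^2*√(1 - 2*t) - 12*t*√(1 - 2*t) + √(1 - 2*t))

E[X^4] = M′′′′(0) = 9009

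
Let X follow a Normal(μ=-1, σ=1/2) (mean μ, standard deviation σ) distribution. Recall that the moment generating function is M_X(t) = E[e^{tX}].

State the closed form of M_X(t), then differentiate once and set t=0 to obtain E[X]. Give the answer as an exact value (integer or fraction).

M_X(t) = e^(t^2/8 - t)
D[M](t) = t*e^(-t)*e^(t^2/8)/4 - e^(-t)*e^(t^2/8)

E[X] = D[M](0) = -1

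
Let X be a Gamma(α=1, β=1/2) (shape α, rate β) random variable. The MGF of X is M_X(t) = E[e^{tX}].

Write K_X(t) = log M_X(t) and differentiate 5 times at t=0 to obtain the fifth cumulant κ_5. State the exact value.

κ_5 = K′′′′′(0) = 768

M_X(t) = 1/(2*(1/2 - t))
K_X(t) = log M_X(t) = -log(1/2 - t) - log(2)
K′(t) = -2/(2*t - 1)
K′′(t) = 4/(4*t^2 - 4*t + 1)
K′′′(t) = -16/(8*t^3 - 12*t^2 + 6*t - 1)
K′′′′(t) = 96/(16*t^4 - 32*t^3 + 24*t^2 - 8*t + 1)
K′′′′′(t) = -768/(32*t^5 - 80*t^4 + 80*t^3 - 40*t^2 + 10*t - 1)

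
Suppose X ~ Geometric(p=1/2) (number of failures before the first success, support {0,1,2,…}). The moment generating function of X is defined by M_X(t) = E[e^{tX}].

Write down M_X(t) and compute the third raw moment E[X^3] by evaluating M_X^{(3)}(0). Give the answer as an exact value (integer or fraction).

M_X(t) = 1/(2*(1 - e^(t)/2))
M′(t) = e^(t)/(e^(2*t) - 4*e^(t) + 4)
M′′(t) = (-e^(2*t) - 2*e^(t))/(e^(3*t) - 6*e^(2*t) + 12*e^(t) - 8)
M′′′(t) = (e^(3*t) + 8*e^(2*t) + 4*e^(t))/(e^(4*t) - 8*e^(3*t) + 24*e^(2*t) - 32*e^(t) + 16)

E[X^3] = M′′′(0) = 13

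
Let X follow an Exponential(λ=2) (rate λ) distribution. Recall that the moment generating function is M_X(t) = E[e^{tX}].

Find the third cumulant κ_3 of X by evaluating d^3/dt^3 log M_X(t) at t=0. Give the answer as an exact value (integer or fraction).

κ_3 = K′′′(0) = 1/4

M_X(t) = 2/(2 - t)
K_X(t) = log M_X(t) = -log(2 - t) + log(2)
K′(t) = -1/(t - 2)
K′′(t) = 1/(t^2 - 4*t + 4)
K′′′(t) = -2/(t^3 - 6*t^2 + 12*t - 8)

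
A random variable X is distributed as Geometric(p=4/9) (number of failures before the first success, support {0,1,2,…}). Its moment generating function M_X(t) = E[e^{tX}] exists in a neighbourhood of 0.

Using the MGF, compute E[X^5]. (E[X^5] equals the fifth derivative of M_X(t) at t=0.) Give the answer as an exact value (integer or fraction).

M_X(t) = 4/(9*(1 - 5*e^(t)/9))

E[X^5] = M^(5)(0) = 165535/128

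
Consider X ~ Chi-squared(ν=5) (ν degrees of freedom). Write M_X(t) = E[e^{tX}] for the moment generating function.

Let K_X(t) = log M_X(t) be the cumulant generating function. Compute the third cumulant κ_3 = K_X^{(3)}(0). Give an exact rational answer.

κ_3 = d^3K/dt^3 |_{t=0} = 40

M_X(t) = (1 - 2*t)^(-5/2)
K_X(t) = log M_X(t) = -5*log(1 - 2*t)/2
dK/dt = -5/(2*t - 1)
d^2K/dt^2 = 10/(4*t^2 - 4*t + 1)
d^3K/dt^3 = -40/(8*t^3 - 12*t^2 + 6*t - 1)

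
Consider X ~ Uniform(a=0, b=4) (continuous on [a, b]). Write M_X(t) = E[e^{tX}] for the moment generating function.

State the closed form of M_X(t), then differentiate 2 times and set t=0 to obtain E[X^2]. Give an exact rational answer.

M_X(t) = (e^(4*t) - 1)/(4*t)
M^(2)(t) = (8*t^2*e^(4*t) - 4*t*e^(4*t) + e^(4*t) - 1)/(2*t^3)

E[X^2] = M^(2)(0) = 16/3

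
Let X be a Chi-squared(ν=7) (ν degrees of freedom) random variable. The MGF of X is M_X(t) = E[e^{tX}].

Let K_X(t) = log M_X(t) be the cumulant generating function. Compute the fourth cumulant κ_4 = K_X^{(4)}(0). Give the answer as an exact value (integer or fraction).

κ_4 = K′′′′(0) = 336

M_X(t) = (1 - 2*t)^(-7/2)
K_X(t) = log M_X(t) = -7*log(1 - 2*t)/2
K′(t) = -7/(2*t - 1)
K′′(t) = 14/(4*t^2 - 4*t + 1)
K′′′(t) = -56/(8*t^3 - 12*t^2 + 6*t - 1)
K′′′′(t) = 336/(16*t^4 - 32*t^3 + 24*t^2 - 8*t + 1)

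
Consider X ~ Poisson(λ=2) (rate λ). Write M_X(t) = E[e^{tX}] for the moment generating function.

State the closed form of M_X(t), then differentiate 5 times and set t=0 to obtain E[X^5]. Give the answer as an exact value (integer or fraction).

M_X(t) = e^(2*e^(t) - 2)
M′(t) = 2*e^(-2)*e^(t)*e^(2*e^(t))
M′′(t) = (4*e^(2*t)*e^(2*e^(t)) + 2*e^(t)*e^(2*e^(t)))*e^(-2)
M′′′(t) = (8*e^(3*t)*e^(2*e^(t)) + 12*e^(2*t)*e^(2*e^(t)) + 2*e^(t)*e^(2*e^(t)))*e^(-2)
M′′′′(t) = (16*e^(4*t)*e^(2*e^(t)) + 48*e^(3*t)*e^(2*e^(t)) + 28*e^(2*t)*e^(2*e^(t)) + 2*e^(t)*e^(2*e^(t)))*e^(-2)
M′′′′′(t) = (32*e^(5*t)*e^(2*e^(t)) + 160*e^(4*t)*e^(2*e^(t)) + 200*e^(3*t)*e^(2*e^(t)) + 60*e^(2*t)*e^(2*e^(t)) + 2*e^(t)*e^(2*e^(t)))*e^(-2)

E[X^5] = M′′′′′(0) = 454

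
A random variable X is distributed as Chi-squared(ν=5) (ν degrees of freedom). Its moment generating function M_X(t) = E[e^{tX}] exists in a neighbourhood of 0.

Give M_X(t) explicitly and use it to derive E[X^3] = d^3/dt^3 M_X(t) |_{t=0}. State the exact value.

E[X^3] = M′′′(0) = 315

M_X(t) = (1 - 2*t)^(-5/2)
M′(t) = -5/(8*t^3*√(1 - 2*t) - 12*t^2*√(1 - 2*t) + 6*t*√(1 - 2*t) - √(1 - 2*t))
M′′(t) = 35/(16*t^4*√(1 - 2*t) - 32*t^3*√(1 - 2*t) + 24*t^2*√(1 - 2*t) - 8*t*√(1 - 2*t) + √(1 - 2*t))
M′′′(t) = -315/(32*t^5*√(1 - 2*t) - 80*t^4*√(1 - 2*t) + 80*t^3*√(1 - 2*t) - 40*t^2*√(1 - 2*t) + 10*t*√(1 - 2*t) - √(1 - 2*t))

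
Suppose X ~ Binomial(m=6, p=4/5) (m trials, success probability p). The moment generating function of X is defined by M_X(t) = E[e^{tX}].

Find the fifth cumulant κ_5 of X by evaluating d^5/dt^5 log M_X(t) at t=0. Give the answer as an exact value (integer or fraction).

κ_5 = K^(5)(0) = 1656/3125

M_X(t) = (4*e^(t)/5 + 1/5)^6
K_X(t) = log M_X(t) = 6*log(4*e^(t)/5 + 1/5)
K^(5)(t) = (-1536*e^(4*t) + 4224*e^(3*t) - 1056*e^(2*t) + 24*e^(t))/(1024*e^(5*t) + 1280*e^(4*t) + 640*e^(3*t) + 160*e^(2*t) + 20*e^(t) + 1)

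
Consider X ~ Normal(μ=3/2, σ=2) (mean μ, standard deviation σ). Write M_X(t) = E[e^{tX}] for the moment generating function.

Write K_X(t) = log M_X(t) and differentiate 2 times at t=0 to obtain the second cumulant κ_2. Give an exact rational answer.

M_X(t) = e^(2*t^2 + 3*t/2)
K_X(t) = log M_X(t) = 2*t^2 + 3*t/2
D^2[K](t) = 4

κ_2 = D^2[K](0) = 4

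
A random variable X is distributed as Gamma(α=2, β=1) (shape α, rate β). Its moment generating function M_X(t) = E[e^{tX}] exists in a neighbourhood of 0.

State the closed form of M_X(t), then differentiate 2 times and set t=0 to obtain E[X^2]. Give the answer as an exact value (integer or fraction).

E[X^2] = M′′(0) = 6

M_X(t) = (1 - t)^(-2)
M′(t) = -2/(t^3 - 3*t^2 + 3*t - 1)
M′′(t) = 6/(t^4 - 4*t^3 + 6*t^2 - 4*t + 1)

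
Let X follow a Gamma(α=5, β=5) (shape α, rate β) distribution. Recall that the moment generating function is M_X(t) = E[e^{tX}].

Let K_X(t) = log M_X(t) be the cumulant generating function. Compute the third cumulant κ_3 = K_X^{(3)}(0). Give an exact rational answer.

M_X(t) = 3125/(5 - t)^5
K_X(t) = log M_X(t) = -5*log(5 - t) + 5*log(5)
K^(3)(t) = -10/(t^3 - 15*t^2 + 75*t - 125)

κ_3 = K^(3)(0) = 2/25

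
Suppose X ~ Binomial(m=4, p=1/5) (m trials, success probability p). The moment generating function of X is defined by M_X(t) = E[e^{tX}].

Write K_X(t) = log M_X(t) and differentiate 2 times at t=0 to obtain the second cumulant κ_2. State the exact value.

κ_2 = D^2[K](0) = 16/25

M_X(t) = (e^(t)/5 + 4/5)^4
K_X(t) = log M_X(t) = 4*log(e^(t)/5 + 4/5)
D^2[K](t) = 16*e^(t)/(e^(2*t) + 8*e^(t) + 16)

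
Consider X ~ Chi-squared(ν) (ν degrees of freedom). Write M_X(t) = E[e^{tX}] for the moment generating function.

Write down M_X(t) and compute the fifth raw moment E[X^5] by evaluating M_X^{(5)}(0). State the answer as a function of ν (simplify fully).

E[X^5] = D^5[M](0) = ν*(ν^4 + 20*ν^3 + 140*ν^2 + 400*ν + 384)

M_X(t) = (1 - 2*t)^(-ν/2)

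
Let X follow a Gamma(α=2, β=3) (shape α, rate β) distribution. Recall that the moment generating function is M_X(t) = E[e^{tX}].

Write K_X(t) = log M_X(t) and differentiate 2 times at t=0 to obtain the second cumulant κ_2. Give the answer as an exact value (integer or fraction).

M_X(t) = 9/(3 - t)^2
K_X(t) = log M_X(t) = -2*log(3 - t) + 2*log(3)
dK/dt = -2/(t - 3)
d^2K/dt^2 = 2/(t^2 - 6*t + 9)

κ_2 = d^2K/dt^2 |_{t=0} = 2/9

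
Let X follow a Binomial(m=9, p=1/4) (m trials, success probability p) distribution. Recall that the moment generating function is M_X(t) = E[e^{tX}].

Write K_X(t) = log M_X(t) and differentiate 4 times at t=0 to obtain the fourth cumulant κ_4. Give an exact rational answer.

κ_4 = K′′′′(0) = -27/128

M_X(t) = (e^(t)/4 + 3/4)^9
K_X(t) = log M_X(t) = 9*log(e^(t)/4 + 3/4)
K′(t) = 9*e^(t)/(e^(t) + 3)
K′′(t) = 27*e^(t)/(e^(2*t) + 6*e^(t) + 9)
K′′′(t) = (-27*e^(2*t) + 81*e^(t))/(e^(3*t) + 9*e^(2*t) + 27*e^(t) + 27)
K′′′′(t) = (27*e^(3*t) - 324*e^(2*t) + 243*e^(t))/(e^(4*t) + 12*e^(3*t) + 54*e^(2*t) + 108*e^(t) + 81)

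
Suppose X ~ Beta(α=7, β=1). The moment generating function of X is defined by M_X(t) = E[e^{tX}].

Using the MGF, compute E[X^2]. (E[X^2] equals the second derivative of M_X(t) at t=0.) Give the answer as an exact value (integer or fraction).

E[X^2] = M^(2)(0) = 7/9

M_X(t) = ₁F₁(7; 8; t)
M^(2)(t) = 7*₁F₁(9; 10; t)/9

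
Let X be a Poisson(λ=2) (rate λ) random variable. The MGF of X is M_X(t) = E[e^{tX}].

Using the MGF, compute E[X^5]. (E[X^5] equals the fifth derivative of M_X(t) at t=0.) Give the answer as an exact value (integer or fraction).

E[X^5] = M^(5)(0) = 454

M_X(t) = e^(2*e^(t) - 2)
M^(5)(t) = (32*e^(5*t)*e^(2*e^(t)) + 160*e^(4*t)*e^(2*e^(t)) + 200*e^(3*t)*e^(2*e^(t)) + 60*e^(2*t)*e^(2*e^(t)) + 2*e^(t)*e^(2*e^(t)))*e^(-2)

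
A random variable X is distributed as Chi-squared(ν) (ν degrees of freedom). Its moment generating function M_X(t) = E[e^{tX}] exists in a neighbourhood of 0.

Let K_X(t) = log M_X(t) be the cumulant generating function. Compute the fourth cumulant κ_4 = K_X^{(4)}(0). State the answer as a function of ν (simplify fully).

κ_4 = K^(4)(0) = 48*ν

M_X(t) = (1 - 2*t)^(-ν/2)
K_X(t) = log M_X(t) = -ν*log(1 - 2*t)/2
K^(4)(t) = 48*ν/(16*t^4 - 32*t^3 + 24*t^2 - 8*t + 1)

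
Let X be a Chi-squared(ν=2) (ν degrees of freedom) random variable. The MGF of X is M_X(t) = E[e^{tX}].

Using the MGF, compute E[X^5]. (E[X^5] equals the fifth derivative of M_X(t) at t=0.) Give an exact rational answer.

E[X^5] = M′′′′′(0) = 3840

M_X(t) = 1/(1 - 2*t)
M′(t) = 2/(4*t^2 - 4*t + 1)
M′′(t) = -8/(8*t^3 - 12*t^2 + 6*t - 1)
M′′′(t) = 48/(16*t^4 - 32*t^3 + 24*t^2 - 8*t + 1)
M′′′′(t) = -384/(32*t^5 - 80*t^4 + 80*t^3 - 40*t^2 + 10*t - 1)
M′′′′′(t) = 3840/(64*t^6 - 192*t^5 + 240*t^4 - 160*t^3 + 60*t^2 - 12*t + 1)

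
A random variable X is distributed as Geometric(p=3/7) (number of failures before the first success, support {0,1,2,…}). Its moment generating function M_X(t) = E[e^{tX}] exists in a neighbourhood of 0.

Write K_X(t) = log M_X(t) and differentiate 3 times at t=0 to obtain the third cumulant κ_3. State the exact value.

κ_3 = K^(3)(0) = 308/27

M_X(t) = 3/(7*(1 - 4*e^(t)/7))
K_X(t) = log M_X(t) = -log(1 - 4*e^(t)/7) - log(7) + log(3)
K^(3)(t) = (-112*e^(2*t) - 196*e^(t))/(64*e^(3*t) - 336*e^(2*t) + 588*e^(t) - 343)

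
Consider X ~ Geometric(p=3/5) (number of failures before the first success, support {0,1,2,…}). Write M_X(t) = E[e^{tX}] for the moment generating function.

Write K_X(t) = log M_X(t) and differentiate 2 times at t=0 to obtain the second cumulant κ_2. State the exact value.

κ_2 = K′′(0) = 10/9

M_X(t) = 3/(5*(1 - 2*e^(t)/5))
K_X(t) = log M_X(t) = -log(1 - 2*e^(t)/5) - log(5) + log(3)
K′(t) = -2*e^(t)/(2*e^(t) - 5)
K′′(t) = 10*e^(t)/(4*e^(2*t) - 20*e^(t) + 25)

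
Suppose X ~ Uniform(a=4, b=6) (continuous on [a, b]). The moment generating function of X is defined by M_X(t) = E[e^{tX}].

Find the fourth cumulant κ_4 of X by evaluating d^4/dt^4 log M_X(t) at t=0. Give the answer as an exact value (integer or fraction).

κ_4 = K′′′′(0) = -2/15

M_X(t) = (e^(6*t) - e^(4*t))/(2*t)
K_X(t) = log M_X(t) = -log(t) + log(e^(6*t) - e^(4*t)) - log(2)
K′(t) = (6*t*e^(2*t) - 4*t - e^(2*t) + 1)/(t*e^(2*t) - t)
K′′(t) = (-4*t^2*e^(2*t) + e^(4*t) - 2*e^(2*t) + 1)/(t^2*e^(4*t) - 2*t^2*e^(2*t) + t^2)
K′′′(t) = (8*t^3*e^(4*t) + 8*t^3*e^(2*t) - 2*e^(6*t) + 6*e^(4*t) - 6*e^(2*t) + 2)/(t^3*e^(6*t) - 3*t^3*e^(4*t) + 3*t^3*e^(2*t) - t^3)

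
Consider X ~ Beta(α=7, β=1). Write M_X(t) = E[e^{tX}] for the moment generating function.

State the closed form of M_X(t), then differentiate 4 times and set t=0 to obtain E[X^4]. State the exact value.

E[X^4] = D^4[M](0) = 7/11

M_X(t) = ₁F₁(7; 8; t)
D^4[M](t) = 7*₁F₁(11; 12; t)/11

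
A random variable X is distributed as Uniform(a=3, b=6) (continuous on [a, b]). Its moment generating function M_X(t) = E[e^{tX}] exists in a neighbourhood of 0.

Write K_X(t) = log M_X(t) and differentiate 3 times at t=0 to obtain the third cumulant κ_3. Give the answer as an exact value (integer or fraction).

κ_3 = K^(3)(0) = 0

M_X(t) = (e^(6*t) - e^(3*t))/(3*t)
K_X(t) = log M_X(t) = -log(t) + log(e^(6*t) - e^(3*t)) - log(3)
K^(3)(t) = (27*t^3*e^(6*t) + 27*t^3*e^(3*t) - 2*e^(9*t) + 6*e^(6*t) - 6*e^(3*t) + 2)/(t^3*e^(9*t) - 3*t^3*e^(6*t) + 3*t^3*e^(3*t) - t^3)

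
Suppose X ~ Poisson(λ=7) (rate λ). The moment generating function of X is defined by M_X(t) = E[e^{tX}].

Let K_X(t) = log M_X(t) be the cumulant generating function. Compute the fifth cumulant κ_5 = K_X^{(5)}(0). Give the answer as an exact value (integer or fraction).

M_X(t) = e^(7*e^(t) - 7)
K_X(t) = log M_X(t) = 7*e^(t) - 7
D^5[K](t) = 7*e^(t)

κ_5 = D^5[K](0) = 7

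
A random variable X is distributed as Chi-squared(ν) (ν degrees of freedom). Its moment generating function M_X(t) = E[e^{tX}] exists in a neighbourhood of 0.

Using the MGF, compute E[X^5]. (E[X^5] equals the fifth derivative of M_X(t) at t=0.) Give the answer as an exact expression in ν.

E[X^5] = d^5M/dt^5 |_{t=0} = ν*(ν^4 + 20*ν^3 + 140*ν^2 + 400*ν + 384)

M_X(t) = (1 - 2*t)^(-ν/2)
dM/dt = -ν/(2*t*(1 - 2*t)^(ν/2) - (1 - 2*t)^(ν/2))
d^2M/dt^2 = (ν^2 + 2*ν)/(4*t^2*(1 - 2*t)^(ν/2) - 4*t*(1 - 2*t)^(ν/2) + (1 - 2*t)^(ν/2))
d^3M/dt^3 = (-ν^3 - 6*ν^2 - 8*ν)/(8*t^3*(1 - 2*t)^(ν/2) - 12*t^2*(1 - 2*t)^(ν/2) + 6*t*(1 - 2*t)^(ν/2) - (1 - 2*t)^(ν/2))
d^4M/dt^4 = (ν^4 + 12*ν^3 + 44*ν^2 + 48*ν)/(16*t^4*(1 - 2*t)^(ν/2) - 32*t^3*(1 - 2*t)^(ν/2) + 24*t^2*(1 - 2*t)^(ν/2) - 8*t*(1 - 2*t)^(ν/2) + (1 - 2*t)^(ν/2))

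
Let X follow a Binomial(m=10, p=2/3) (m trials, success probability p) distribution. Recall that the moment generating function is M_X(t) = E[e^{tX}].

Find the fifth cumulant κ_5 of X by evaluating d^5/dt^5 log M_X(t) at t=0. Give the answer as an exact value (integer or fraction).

κ_5 = K^(5)(0) = 100/81

M_X(t) = (2*e^(t)/3 + 1/3)^10
K_X(t) = log M_X(t) = 10*log(2*e^(t)/3 + 1/3)
K^(5)(t) = (-160*e^(4*t) + 880*e^(3*t) - 440*e^(2*t) + 20*e^(t))/(32*e^(5*t) + 80*e^(4*t) + 80*e^(3*t) + 40*e^(2*t) + 10*e^(t) + 1)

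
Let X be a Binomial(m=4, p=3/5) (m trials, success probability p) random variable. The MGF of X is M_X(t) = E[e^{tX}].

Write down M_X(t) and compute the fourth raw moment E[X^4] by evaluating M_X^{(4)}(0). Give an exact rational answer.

E[X^4] = D^4[M](0) = 41784/625

M_X(t) = (3*e^(t)/5 + 2/5)^4
D^4[M](t) = 20736*e^(4*t)/625 + 17496*e^(3*t)/625 + 3456*e^(2*t)/625 + 96*e^(t)/625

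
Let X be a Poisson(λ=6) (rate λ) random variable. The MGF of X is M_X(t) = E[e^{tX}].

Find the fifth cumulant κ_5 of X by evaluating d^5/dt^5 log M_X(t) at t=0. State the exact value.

M_X(t) = e^(6*e^(t) - 6)
K_X(t) = log M_X(t) = 6*e^(t) - 6
K^(5)(t) = 6*e^(t)

κ_5 = K^(5)(0) = 6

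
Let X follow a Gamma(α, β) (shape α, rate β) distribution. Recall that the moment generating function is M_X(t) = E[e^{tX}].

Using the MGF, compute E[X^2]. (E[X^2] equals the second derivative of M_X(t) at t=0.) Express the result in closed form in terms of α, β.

M_X(t) = (β/(β - t))^α
M^(2)(t) = (α^2*β^α*(1/(β - t))^α + α*β^α*(1/(β - t))^α)/(β^2 - 2*β*t + t^2)

E[X^2] = M^(2)(0) = α*(α + 1)/β^2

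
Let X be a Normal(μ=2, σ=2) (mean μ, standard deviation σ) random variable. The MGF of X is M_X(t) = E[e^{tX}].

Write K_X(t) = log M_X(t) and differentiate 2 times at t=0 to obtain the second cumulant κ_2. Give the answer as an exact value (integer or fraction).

M_X(t) = e^(2*t^2 + 2*t)
K_X(t) = log M_X(t) = 2*t^2 + 2*t
D^2[K](t) = 4

κ_2 = D^2[K](0) = 4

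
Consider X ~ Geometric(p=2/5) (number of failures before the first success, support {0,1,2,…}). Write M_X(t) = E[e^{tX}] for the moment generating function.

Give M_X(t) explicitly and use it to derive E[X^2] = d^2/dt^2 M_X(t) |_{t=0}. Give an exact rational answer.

M_X(t) = 2/(5*(1 - 3*e^(t)/5))
M′(t) = 6*e^(t)/(9*e^(2*t) - 30*e^(t) + 25)
M′′(t) = (-18*e^(2*t) - 30*e^(t))/(27*e^(3*t) - 135*e^(2*t) + 225*e^(t) - 125)

E[X^2] = M′′(0) = 6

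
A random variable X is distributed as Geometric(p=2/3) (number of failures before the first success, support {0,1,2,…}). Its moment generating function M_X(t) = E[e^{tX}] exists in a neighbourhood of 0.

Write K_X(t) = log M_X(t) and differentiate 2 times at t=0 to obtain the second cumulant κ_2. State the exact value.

M_X(t) = 2/(3*(1 - e^(t)/3))
K_X(t) = log M_X(t) = -log(1 - e^(t)/3) - log(3) + log(2)
D^2[K](t) = 3*e^(t)/(e^(2*t) - 6*e^(t) + 9)

κ_2 = D^2[K](0) = 3/4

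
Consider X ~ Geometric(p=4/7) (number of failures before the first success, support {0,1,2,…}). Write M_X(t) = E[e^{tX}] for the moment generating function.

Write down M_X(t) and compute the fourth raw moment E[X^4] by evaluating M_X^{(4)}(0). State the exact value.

E[X^4] = M′′′′(0) = 1005/32

M_X(t) = 4/(7*(1 - 3*e^(t)/7))
M′(t) = 12*e^(t)/(9*e^(2*t) - 42*e^(t) + 49)
M′′(t) = (-36*e^(2*t) - 84*e^(t))/(27*e^(3*t) - 189*e^(2*t) + 441*e^(t) - 343)
M′′′(t) = (108*e^(3*t) + 1008*e^(2*t) + 588*e^(t))/(81*e^(4*t) - 756*e^(3*t) + 2646*e^(2*t) - 4116*e^(t) + 2401)
M′′′′(t) = (-324*e^(4*t) - 8316*e^(3*t) - 19404*e^(2*t) - 4116*e^(t))/(243*e^(5*t) - 2835*e^(4*t) + 13230*e^(3*t) - 30870*e^(2*t) + 36015*e^(t) - 16807)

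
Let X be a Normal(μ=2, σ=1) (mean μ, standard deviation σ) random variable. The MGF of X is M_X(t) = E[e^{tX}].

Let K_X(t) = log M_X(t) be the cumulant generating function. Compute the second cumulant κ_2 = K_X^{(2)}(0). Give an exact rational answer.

M_X(t) = e^(t^2/2 + 2*t)
K_X(t) = log M_X(t) = t^2/2 + 2*t
D^2[K](t) = 1

κ_2 = D^2[K](0) = 1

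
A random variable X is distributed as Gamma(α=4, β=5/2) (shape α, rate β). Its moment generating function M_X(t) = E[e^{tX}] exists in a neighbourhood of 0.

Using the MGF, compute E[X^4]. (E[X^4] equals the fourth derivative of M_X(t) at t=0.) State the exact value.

E[X^4] = D^4[M](0) = 2688/125

M_X(t) = 625/(16*(5/2 - t)^4)
D^4[M](t) = 8400000/(256*t^8 - 5120*t^7 + 44800*t^6 - 224000*t^5 + 700000*t^4 - 1400000*t^3 + 1750000*t^2 - 1250000*t + 390625)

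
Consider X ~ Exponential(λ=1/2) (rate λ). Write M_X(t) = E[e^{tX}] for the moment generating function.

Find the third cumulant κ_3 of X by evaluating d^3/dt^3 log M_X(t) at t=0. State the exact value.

M_X(t) = 1/(2*(1/2 - t))
K_X(t) = log M_X(t) = -log(1/2 - t) - log(2)
K′(t) = -2/(2*t - 1)
K′′(t) = 4/(4*t^2 - 4*t + 1)
K′′′(t) = -16/(8*t^3 - 12*t^2 + 6*t - 1)

κ_3 = K′′′(0) = 16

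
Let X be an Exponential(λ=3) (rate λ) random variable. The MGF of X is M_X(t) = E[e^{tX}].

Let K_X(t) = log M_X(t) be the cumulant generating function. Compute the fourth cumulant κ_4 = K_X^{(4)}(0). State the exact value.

κ_4 = D^4[K](0) = 2/27

M_X(t) = 3/(3 - t)
K_X(t) = log M_X(t) = -log(3 - t) + log(3)
D^4[K](t) = 6/(t^4 - 12*t^3 + 54*t^2 - 108*t + 81)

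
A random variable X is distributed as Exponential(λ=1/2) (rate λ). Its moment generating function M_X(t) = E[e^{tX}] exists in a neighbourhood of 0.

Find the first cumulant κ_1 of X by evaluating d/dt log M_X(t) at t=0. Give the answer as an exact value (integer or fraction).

M_X(t) = 1/(2*(1/2 - t))
K_X(t) = log M_X(t) = -log(1/2 - t) - log(2)
K′(t) = -2/(2*t - 1)

κ_1 = K′(0) = 2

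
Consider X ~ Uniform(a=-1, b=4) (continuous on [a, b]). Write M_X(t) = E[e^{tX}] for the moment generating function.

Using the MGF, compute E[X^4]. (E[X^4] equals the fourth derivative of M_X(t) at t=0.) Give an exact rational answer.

E[X^4] = M′′′′(0) = 41

M_X(t) = (e^(4*t) - e^(-t))/(5*t)
M′(t) = (4*t*e^(5*t) + t - e^(5*t) + 1)*e^(-t)/(5*t^2)
M′′(t) = (16*t^2*e^(5*t) - t^2 - 8*t*e^(5*t) - 2*t + 2*e^(5*t) - 2)*e^(-t)/(5*t^3)
M′′′(t) = (64*t^3*e^(5*t) + t^3 - 48*t^2*e^(5*t) + 3*t^2 + 24*t*e^(5*t) + 6*t - 6*e^(5*t) + 6)*e^(-t)/(5*t^4)
M′′′′(t) = (256*t^4*e^(5*t) - t^4 - 256*t^3*e^(5*t) - 4*t^3 + 192*t^2*e^(5*t) - 12*t^2 - 96*t*e^(5*t) - 24*t + 24*e^(5*t) - 24)*e^(-t)/(5*t^5)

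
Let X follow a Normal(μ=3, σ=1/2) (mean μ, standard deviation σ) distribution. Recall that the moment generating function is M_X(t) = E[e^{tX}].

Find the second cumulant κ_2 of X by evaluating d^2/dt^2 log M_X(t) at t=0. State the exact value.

M_X(t) = e^(t^2/8 + 3*t)
K_X(t) = log M_X(t) = t^2/8 + 3*t
K^(2)(t) = 1/4

κ_2 = K^(2)(0) = 1/4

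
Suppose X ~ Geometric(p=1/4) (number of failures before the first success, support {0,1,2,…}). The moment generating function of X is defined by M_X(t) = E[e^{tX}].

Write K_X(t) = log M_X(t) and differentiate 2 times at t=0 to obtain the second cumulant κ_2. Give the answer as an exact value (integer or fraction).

M_X(t) = 1/(4*(1 - 3*e^(t)/4))
K_X(t) = log M_X(t) = -log(1 - 3*e^(t)/4) - 2*log(2)
K′(t) = -3*e^(t)/(3*e^(t) - 4)
K′′(t) = 12*e^(t)/(9*e^(2*t) - 24*e^(t) + 16)

κ_2 = K′′(0) = 12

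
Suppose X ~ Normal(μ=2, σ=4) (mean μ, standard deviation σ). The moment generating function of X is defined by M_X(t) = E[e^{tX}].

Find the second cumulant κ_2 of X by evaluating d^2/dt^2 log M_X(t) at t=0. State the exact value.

M_X(t) = e^(8*t^2 + 2*t)
K_X(t) = log M_X(t) = 8*t^2 + 2*t
K^(2)(t) = 16

κ_2 = K^(2)(0) = 16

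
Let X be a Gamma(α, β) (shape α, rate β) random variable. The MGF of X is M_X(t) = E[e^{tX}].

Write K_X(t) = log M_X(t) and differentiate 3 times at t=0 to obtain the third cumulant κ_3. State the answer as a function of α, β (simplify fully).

κ_3 = D^3[K](0) = 2*α/β^3

M_X(t) = (β/(β - t))^α
K_X(t) = log M_X(t) = α*(log(β) - log(β - t))
D^3[K](t) = -2*α/(-β^3 + 3*β^2*t - 3*β*t^2 + t^3)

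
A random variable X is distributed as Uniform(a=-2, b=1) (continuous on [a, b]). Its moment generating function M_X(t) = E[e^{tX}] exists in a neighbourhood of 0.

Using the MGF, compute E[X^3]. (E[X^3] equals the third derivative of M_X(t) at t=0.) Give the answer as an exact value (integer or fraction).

E[X^3] = M′′′(0) = -5/4

M_X(t) = (e^(t) - e^(-2*t))/(3*t)
M′(t) = (t*e^(3*t) + 2*t - e^(3*t) + 1)*e^(-2*t)/(3*t^2)
M′′(t) = (t^2*e^(3*t) - 4*t^2 - 2*t*e^(3*t) - 4*t + 2*e^(3*t) - 2)*e^(-2*t)/(3*t^3)
M′′′(t) = (t^3*e^(3*t) + 8*t^3 - 3*t^2*e^(3*t) + 12*t^2 + 6*t*e^(3*t) + 12*t - 6*e^(3*t) + 6)*e^(-2*t)/(3*t^4)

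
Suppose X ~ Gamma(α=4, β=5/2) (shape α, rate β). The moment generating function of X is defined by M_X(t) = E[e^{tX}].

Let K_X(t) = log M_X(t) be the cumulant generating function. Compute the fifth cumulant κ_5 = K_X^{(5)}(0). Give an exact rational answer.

κ_5 = d^5K/dt^5 |_{t=0} = 3072/3125

M_X(t) = 625/(16*(5/2 - t)^4)
K_X(t) = log M_X(t) = -4*log(5/2 - t) - 4*log(2) + 4*log(5)
dK/dt = -8/(2*t - 5)
d^2K/dt^2 = 16/(4*t^2 - 20*t + 25)
d^3K/dt^3 = -64/(8*t^3 - 60*t^2 + 150*t - 125)
d^4K/dt^4 = 384/(16*t^4 - 160*t^3 + 600*t^2 - 1000*t + 625)
d^5K/dt^5 = -3072/(32*t^5 - 400*t^4 + 2000*t^3 - 5000*t^2 + 6250*t - 3125)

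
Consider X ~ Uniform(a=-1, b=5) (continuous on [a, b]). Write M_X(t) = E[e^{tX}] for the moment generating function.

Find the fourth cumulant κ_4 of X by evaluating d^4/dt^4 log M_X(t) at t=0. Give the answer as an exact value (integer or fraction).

κ_4 = D^4[K](0) = -54/5

M_X(t) = (e^(5*t) - e^(-t))/(6*t)
K_X(t) = log M_X(t) = -log(t) + log(e^(5*t) - e^(-t)) - log(6)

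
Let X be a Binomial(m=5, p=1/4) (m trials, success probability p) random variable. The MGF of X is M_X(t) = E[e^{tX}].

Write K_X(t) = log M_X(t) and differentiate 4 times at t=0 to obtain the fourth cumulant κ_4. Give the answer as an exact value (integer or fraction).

M_X(t) = (e^(t)/4 + 3/4)^5
K_X(t) = log M_X(t) = 5*log(e^(t)/4 + 3/4)
K^(4)(t) = (15*e^(3*t) - 180*e^(2*t) + 135*e^(t))/(e^(4*t) + 12*e^(3*t) + 54*e^(2*t) + 108*e^(t) + 81)

κ_4 = K^(4)(0) = -15/128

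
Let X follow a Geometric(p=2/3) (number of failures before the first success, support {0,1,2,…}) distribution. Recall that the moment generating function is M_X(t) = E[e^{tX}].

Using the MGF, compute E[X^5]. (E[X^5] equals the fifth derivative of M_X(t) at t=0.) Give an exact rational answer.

E[X^5] = M′′′′′(0) = 91/2

M_X(t) = 2/(3*(1 - e^(t)/3))
M′(t) = 2*e^(t)/(e^(2*t) - 6*e^(t) + 9)
M′′(t) = (-2*e^(2*t) - 6*e^(t))/(e^(3*t) - 9*e^(2*t) + 27*e^(t) - 27)
M′′′(t) = (2*e^(3*t) + 24*e^(2*t) + 18*e^(t))/(e^(4*t) - 12*e^(3*t) + 54*e^(2*t) - 108*e^(t) + 81)
M′′′′(t) = (-2*e^(4*t) - 66*e^(3*t) - 198*e^(2*t) - 54*e^(t))/(e^(5*t) - 15*e^(4*t) + 90*e^(3*t) - 270*e^(2*t) + 405*e^(t) - 243)
M′′′′′(t) = (2*e^(5*t) + 156*e^(4*t) + 1188*e^(3*t) + 1404*e^(2*t) + 162*e^(t))/(e^(6*t) - 18*e^(5*t) + 135*e^(4*t) - 540*e^(3*t) + 1215*e^(2*t) - 1458*e^(t) + 729)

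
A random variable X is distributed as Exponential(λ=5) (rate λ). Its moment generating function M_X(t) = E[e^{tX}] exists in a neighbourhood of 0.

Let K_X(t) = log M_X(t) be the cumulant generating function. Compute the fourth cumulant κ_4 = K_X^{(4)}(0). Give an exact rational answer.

M_X(t) = 5/(5 - t)
K_X(t) = log M_X(t) = -log(5 - t) + log(5)
D^4[K](t) = 6/(t^4 - 20*t^3 + 150*t^2 - 500*t + 625)

κ_4 = D^4[K](0) = 6/625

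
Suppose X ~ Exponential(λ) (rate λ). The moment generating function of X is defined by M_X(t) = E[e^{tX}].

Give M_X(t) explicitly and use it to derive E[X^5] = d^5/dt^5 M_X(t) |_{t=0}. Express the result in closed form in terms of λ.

E[X^5] = D^5[M](0) = 120/λ^5

M_X(t) = λ/(λ - t)
D^5[M](t) = 120*λ/(λ^6 - 6*λ^5*t + 15*λ^4*t^2 - 20*λ^3*t^3 + 15*λ^2*t^4 - 6*λ*t^5 + t^6)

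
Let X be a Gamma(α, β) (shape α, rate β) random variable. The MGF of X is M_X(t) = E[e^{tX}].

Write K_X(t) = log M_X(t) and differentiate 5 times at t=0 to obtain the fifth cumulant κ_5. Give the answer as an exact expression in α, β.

κ_5 = D^5[K](0) = 24*α/β^5

M_X(t) = (β/(β - t))^α
K_X(t) = log M_X(t) = α*(log(β) - log(β - t))
D^5[K](t) = -24*α/(-β^5 + 5*β^4*t - 10*β^3*t^2 + 10*β^2*t^3 - 5*β*t^4 + t^5)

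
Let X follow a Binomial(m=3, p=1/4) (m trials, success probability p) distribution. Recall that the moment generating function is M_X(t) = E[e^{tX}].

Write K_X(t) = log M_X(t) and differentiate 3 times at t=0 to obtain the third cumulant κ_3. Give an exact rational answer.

κ_3 = d^3K/dt^3 |_{t=0} = 9/32

M_X(t) = (e^(t)/4 + 3/4)^3
K_X(t) = log M_X(t) = 3*log(e^(t)/4 + 3/4)
dK/dt = 3*e^(t)/(e^(t) + 3)
d^2K/dt^2 = 9*e^(t)/(e^(2*t) + 6*e^(t) + 9)
d^3K/dt^3 = (-9*e^(2*t) + 27*e^(t))/(e^(3*t) + 9*e^(2*t) + 27*e^(t) + 27)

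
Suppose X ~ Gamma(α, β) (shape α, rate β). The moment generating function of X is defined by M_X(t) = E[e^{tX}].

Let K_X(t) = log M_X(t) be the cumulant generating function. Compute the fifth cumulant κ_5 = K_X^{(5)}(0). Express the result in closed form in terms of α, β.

κ_5 = d^5K/dt^5 |_{t=0} = 24*α/β^5

M_X(t) = (β/(β - t))^α
K_X(t) = log M_X(t) = α*(log(β) - log(β - t))
dK/dt = -α/(-β + t)
d^2K/dt^2 = α/(β^2 - 2*β*t + t^2)
d^3K/dt^3 = -2*α/(-β^3 + 3*β^2*t - 3*β*t^2 + t^3)
d^4K/dt^4 = 6*α/(β^4 - 4*β^3*t + 6*β^2*t^2 - 4*β*t^3 + t^4)
d^5K/dt^5 = -24*α/(-β^5 + 5*β^4*t - 10*β^3*t^2 + 10*β^2*t^3 - 5*β*t^4 + t^5)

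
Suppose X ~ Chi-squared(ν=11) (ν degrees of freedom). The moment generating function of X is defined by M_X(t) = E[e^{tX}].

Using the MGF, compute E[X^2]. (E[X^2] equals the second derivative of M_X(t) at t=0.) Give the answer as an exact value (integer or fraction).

E[X^2] = M′′(0) = 143

M_X(t) = (1 - 2*t)^(-11/2)
M′(t) = 11/(64*t^6*√(1 - 2*t) - 192*t^5*√(1 - 2*t) + 240*t^4*√(1 - 2*t) - 160*t^3*√(1 - 2*t) + 60*t^2*√(1 - 2*t) - 12*t*√(1 - 2*t) + √(1 - 2*t))
M′′(t) = -143/(128*t^7*√(1 - 2*t) - 448*t^6*√(1 - 2*t) + 672*t^5*√(1 - 2*t) - 560*t^4*√(1 - 2*t) + 280*t^3*√(1 - 2*t) - 84*t^2*√(1 - 2*t) + 14*t*√(1 - 2*t) - √(1 - 2*t))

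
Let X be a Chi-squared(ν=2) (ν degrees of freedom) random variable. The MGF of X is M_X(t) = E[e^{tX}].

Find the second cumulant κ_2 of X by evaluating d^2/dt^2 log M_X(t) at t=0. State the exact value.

κ_2 = K′′(0) = 4

M_X(t) = 1/(1 - 2*t)
K_X(t) = log M_X(t) = -log(1 - 2*t)
K′(t) = -2/(2*t - 1)
K′′(t) = 4/(4*t^2 - 4*t + 1)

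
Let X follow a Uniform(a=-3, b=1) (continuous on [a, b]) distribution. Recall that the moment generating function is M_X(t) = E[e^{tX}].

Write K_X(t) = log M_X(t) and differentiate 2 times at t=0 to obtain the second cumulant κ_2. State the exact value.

M_X(t) = (e^(t) - e^(-3*t))/(4*t)
K_X(t) = log M_X(t) = -log(t) + log(e^(t) - e^(-3*t)) - 2*log(2)
K^(2)(t) = (-16*t^2*e^(4*t) + e^(8*t) - 2*e^(4*t) + 1)/(t^2*e^(8*t) - 2*t^2*e^(4*t) + t^2)

κ_2 = K^(2)(0) = 4/3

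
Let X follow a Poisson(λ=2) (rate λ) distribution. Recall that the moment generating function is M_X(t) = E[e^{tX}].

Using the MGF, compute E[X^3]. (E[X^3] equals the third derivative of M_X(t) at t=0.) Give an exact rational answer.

M_X(t) = e^(2*e^(t) - 2)
M′(t) = 2*e^(-2)*e^(t)*e^(2*e^(t))
M′′(t) = (4*e^(2*t)*e^(2*e^(t)) + 2*e^(t)*e^(2*e^(t)))*e^(-2)
M′′′(t) = (8*e^(3*t)*e^(2*e^(t)) + 12*e^(2*t)*e^(2*e^(t)) + 2*e^(t)*e^(2*e^(t)))*e^(-2)

E[X^3] = M′′′(0) = 22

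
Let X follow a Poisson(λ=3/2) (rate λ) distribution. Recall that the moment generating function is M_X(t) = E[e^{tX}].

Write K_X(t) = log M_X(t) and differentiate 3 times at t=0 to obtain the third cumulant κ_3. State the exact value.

M_X(t) = e^(3*e^(t)/2 - 3/2)
K_X(t) = log M_X(t) = 3*e^(t)/2 - 3/2
K^(3)(t) = 3*e^(t)/2

κ_3 = K^(3)(0) = 3/2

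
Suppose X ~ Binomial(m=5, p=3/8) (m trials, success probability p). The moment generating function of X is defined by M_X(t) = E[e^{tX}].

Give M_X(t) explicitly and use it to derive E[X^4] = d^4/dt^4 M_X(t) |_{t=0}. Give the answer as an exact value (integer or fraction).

E[X^4] = M′′′′(0) = 21975/512

M_X(t) = (3*e^(t)/8 + 5/8)^5
M′(t) = 1215*e^(5*t)/32768 + 2025*e^(4*t)/8192 + 10125*e^(3*t)/16384 + 5625*e^(2*t)/8192 + 9375*e^(t)/32768
M′′(t) = 6075*e^(5*t)/32768 + 2025*e^(4*t)/2048 + 30375*e^(3*t)/16384 + 5625*e^(2*t)/4096 + 9375*e^(t)/32768
M′′′(t) = 30375*e^(5*t)/32768 + 2025*e^(4*t)/512 + 91125*e^(3*t)/16384 + 5625*e^(2*t)/2048 + 9375*e^(t)/32768
M′′′′(t) = 151875*e^(5*t)/32768 + 2025*e^(4*t)/128 + 273375*e^(3*t)/16384 + 5625*e^(2*t)/1024 + 9375*e^(t)/32768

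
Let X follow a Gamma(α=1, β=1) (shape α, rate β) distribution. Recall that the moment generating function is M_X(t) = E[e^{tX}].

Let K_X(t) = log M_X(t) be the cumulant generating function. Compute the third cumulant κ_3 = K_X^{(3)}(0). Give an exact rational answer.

κ_3 = d^3K/dt^3 |_{t=0} = 2

M_X(t) = 1/(1 - t)
K_X(t) = log M_X(t) = -log(1 - t)
dK/dt = -1/(t - 1)
d^2K/dt^2 = 1/(t^2 - 2*t + 1)
d^3K/dt^3 = -2/(t^3 - 3*t^2 + 3*t - 1)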